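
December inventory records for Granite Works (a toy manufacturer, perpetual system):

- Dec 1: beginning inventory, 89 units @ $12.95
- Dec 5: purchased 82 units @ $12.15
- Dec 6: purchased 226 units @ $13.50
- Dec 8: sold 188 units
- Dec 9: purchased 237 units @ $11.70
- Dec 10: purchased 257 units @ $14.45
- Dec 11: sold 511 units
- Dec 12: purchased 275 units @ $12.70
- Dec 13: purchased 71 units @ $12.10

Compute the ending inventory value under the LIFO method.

Dec 8, 188 sold [LIFO — newest first]: 188 @ $13.50 = $2,538.00
Dec 11, 511 sold [LIFO — newest first]: 257 @ $14.45 + 237 @ $11.70 + 17 @ $13.50 = $6,716.05
Total COGS = $2,538.00 + $6,716.05 = $9,254.05
Ending inventory: 89 @ $12.95 + 82 @ $12.15 + 21 @ $13.50 + 275 @ $12.70 + 71 @ $12.10 = $6,783.95

Ending inventory = $6,783.95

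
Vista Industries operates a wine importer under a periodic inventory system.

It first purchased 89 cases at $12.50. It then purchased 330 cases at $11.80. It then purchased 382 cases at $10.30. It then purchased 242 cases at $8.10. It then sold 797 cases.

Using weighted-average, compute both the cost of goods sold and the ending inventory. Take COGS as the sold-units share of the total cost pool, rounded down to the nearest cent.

Sale 1, sell 797: 797/1043 × $10,901.30 → $8,330.14
Ending inventory (cost pool remaining) = $2,571.16
Check: goods available $10,901.30 = COGS $8,330.14 + ending $2,571.16

COGS = $8,330.14; ending inventory = $2,571.16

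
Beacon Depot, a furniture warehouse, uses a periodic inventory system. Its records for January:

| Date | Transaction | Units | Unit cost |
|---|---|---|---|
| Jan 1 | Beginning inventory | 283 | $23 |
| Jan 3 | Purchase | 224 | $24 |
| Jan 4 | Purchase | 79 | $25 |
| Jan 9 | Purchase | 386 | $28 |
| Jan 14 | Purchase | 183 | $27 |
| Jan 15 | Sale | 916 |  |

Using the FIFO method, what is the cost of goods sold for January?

Jan 15, 916 sold [FIFO — oldest first]: 283 @ $23 + 224 @ $24 + 79 @ $25 + 330 @ $28 = $23,100
Ending inventory: 56 @ $28 + 183 @ $27 = $6,509
Check: goods available $29,609 = COGS $23,100 + ending $6,509

COGS = $23,100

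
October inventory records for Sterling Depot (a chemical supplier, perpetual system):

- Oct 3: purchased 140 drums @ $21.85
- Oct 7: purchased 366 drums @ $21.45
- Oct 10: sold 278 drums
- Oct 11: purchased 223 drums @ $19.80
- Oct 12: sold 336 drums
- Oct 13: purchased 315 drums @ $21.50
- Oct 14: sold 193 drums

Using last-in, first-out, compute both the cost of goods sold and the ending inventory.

COGS = $16,961.85; ending inventory = $5,135.75

Oct 10, 278 sold [LIFO — newest first]: 278 @ $21.45 = $5,963.10
Oct 12, 336 sold [LIFO — newest first]: 223 @ $19.80 + 88 @ $21.45 + 25 @ $21.85 = $6,849.25
Oct 14, 193 sold [LIFO — newest first]: 193 @ $21.50 = $4,149.50
Total COGS = $5,963.10 + $6,849.25 + $4,149.50 = $16,961.85
Ending inventory: 115 @ $21.85 + 122 @ $21.50 = $5,135.75
Check: goods available $22,097.60 = COGS $16,961.85 + ending $5,135.75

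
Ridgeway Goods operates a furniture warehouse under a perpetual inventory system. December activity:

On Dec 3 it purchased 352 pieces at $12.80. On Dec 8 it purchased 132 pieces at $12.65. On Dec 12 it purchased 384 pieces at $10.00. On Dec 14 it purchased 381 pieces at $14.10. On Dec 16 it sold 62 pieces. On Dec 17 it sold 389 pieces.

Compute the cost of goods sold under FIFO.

COGS = $5,757.95

Dec 16, 62 sold [FIFO — oldest first]: 62 @ $12.80 = $793.60
Dec 17, 389 sold [FIFO — oldest first]: 290 @ $12.80 + 99 @ $12.65 = $4,964.35
Total COGS = $793.60 + $4,964.35 = $5,757.95
Ending inventory: 33 @ $12.65 + 384 @ $10.00 + 381 @ $14.10 = $9,629.55
Check: goods available $15,387.50 = COGS $5,757.95 + ending $9,629.55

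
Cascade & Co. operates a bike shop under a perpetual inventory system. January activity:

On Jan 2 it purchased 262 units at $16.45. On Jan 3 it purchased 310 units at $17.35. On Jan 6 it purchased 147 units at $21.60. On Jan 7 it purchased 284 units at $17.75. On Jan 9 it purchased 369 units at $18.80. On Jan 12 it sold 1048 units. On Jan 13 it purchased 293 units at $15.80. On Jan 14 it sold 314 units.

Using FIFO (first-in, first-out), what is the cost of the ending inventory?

Ending inventory = $4,817.40

Jan 12, 1048 sold [FIFO — oldest first]: 262 @ $16.45 + 310 @ $17.35 + 147 @ $21.60 + 284 @ $17.75 + 45 @ $18.80 = $18,750.60
Jan 14, 314 sold [FIFO — oldest first]: 314 @ $18.80 = $5,903.20
Total COGS = $18,750.60 + $5,903.20 = $24,653.80
Ending inventory: 10 @ $18.80 + 293 @ $15.80 = $4,817.40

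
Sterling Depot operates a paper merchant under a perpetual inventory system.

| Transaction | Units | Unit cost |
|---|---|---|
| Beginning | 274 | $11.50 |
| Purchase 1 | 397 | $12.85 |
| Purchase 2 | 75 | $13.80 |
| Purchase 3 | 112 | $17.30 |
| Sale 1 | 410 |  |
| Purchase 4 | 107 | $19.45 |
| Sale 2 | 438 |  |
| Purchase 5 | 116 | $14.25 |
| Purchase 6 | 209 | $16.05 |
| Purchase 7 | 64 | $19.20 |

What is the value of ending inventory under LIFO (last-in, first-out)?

Sale 1 (410) [LIFO — newest first]: 112 @ $17.30 + 75 @ $13.80 + 223 @ $12.85 = $5,838.15
Sale 2 (438) [LIFO — newest first]: 107 @ $19.45 + 174 @ $12.85 + 157 @ $11.50 = $6,122.55
Total COGS = $5,838.15 + $6,122.55 = $11,960.70
Ending inventory: 117 @ $11.50 + 116 @ $14.25 + 209 @ $16.05 + 64 @ $19.20 = $7,581.75

Ending inventory = $7,581.75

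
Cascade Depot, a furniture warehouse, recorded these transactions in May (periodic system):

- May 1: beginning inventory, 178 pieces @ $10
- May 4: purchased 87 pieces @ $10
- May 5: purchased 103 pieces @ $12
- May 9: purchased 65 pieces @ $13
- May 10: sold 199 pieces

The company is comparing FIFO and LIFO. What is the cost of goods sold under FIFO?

COGS = $1,990

FIFO COGS: 178 @ $10 + 21 @ $10 = $1,990
LIFO COGS: 65 @ $13 + 103 @ $12 + 31 @ $10 = $2,391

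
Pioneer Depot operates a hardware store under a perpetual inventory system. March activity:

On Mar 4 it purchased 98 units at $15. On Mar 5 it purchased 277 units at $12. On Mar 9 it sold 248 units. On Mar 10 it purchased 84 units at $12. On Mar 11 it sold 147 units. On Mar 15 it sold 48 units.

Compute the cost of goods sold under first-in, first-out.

COGS = $5,610

Mar 9, 248 sold [FIFO — oldest first]: 98 @ $15 + 150 @ $12 = $3,270
Mar 11, 147 sold [FIFO — oldest first]: 127 @ $12 + 20 @ $12 = $1,764
Mar 15, 48 sold [FIFO — oldest first]: 48 @ $12 = $576
Total COGS = $3,270 + $1,764 + $576 = $5,610
Ending inventory: 16 @ $12 = $192
Check: goods available $5,802 = COGS $5,610 + ending $192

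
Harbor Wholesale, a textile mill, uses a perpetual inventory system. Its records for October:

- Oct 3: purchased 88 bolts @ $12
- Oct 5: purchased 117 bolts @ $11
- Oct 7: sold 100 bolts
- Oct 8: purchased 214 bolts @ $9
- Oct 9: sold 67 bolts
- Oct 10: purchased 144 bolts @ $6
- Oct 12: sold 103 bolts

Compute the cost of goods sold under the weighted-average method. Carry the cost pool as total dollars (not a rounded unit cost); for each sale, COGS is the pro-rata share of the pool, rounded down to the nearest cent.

COGS = $2,666.53

After Oct 3: 88 on hand, pool $1,056.00 (≈ $12.0000 each)
After Oct 5: 205 on hand, pool $2,343.00 (≈ $11.4293 each)
Oct 7, sell 100: 100/205 × $2,343.00 → $1,142.92
After Oct 8: 319 on hand, pool $3,126.08 (≈ $9.7996 each)
Oct 9, sell 67: 67/319 × $3,126.08 → $656.57
After Oct 10: 396 on hand, pool $3,333.51 (≈ $8.4180 each)
Oct 12, sell 103: 103/396 × $3,333.51 → $867.04
Total COGS = $1,142.92 + $656.57 + $867.04 = $2,666.53
Ending inventory (cost pool remaining) = $2,466.47
Check: goods available $5,133.00 = COGS $2,666.53 + ending $2,466.47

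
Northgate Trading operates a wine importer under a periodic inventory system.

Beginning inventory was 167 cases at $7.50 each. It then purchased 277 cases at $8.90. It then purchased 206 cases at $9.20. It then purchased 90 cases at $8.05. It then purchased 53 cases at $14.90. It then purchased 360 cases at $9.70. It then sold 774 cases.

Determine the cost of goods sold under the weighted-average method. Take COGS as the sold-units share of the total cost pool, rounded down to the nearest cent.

Sale 1, sell 774: 774/1153 × $10,619.20 → $7,128.58
Ending inventory (cost pool remaining) = $3,490.62

COGS = $7,128.58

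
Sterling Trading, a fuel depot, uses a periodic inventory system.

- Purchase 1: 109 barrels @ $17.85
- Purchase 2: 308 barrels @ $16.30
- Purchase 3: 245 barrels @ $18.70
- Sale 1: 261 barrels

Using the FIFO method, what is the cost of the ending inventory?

Sale 1 (261) [FIFO — oldest first]: 109 @ $17.85 + 152 @ $16.30 = $4,423.25
Ending inventory: 156 @ $16.30 + 245 @ $18.70 = $7,124.30

Ending inventory = $7,124.30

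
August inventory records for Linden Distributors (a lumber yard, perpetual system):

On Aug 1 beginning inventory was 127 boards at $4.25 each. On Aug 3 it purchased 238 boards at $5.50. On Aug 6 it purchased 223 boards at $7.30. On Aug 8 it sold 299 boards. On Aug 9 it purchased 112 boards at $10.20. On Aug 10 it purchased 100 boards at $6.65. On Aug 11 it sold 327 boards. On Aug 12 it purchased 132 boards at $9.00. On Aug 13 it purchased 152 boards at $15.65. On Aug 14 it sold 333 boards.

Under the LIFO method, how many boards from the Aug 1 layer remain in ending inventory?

Aug 8, 299 sold [LIFO — newest first]: 223 @ $7.30 + 76 @ $5.50 = $2,045.90
Aug 11, 327 sold [LIFO — newest first]: 100 @ $6.65 + 112 @ $10.20 + 115 @ $5.50 = $2,439.90
Aug 14, 333 sold [LIFO — newest first]: 152 @ $15.65 + 132 @ $9.00 + 47 @ $5.50 + 2 @ $4.25 = $3,833.80
Total COGS = $2,045.90 + $2,439.90 + $3,833.80 = $8,319.60
Ending inventory: 125 @ $4.25 = $531.25
Check: goods available $8,850.85 = COGS $8,319.60 + ending $531.25

125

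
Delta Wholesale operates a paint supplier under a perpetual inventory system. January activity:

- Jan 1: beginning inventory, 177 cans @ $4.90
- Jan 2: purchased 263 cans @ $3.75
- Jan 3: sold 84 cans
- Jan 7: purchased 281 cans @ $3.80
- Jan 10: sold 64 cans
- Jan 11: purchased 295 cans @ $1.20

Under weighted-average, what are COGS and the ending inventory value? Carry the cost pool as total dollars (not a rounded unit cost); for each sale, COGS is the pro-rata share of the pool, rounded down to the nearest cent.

After Jan 1: 177 on hand, pool $867.30 (≈ $4.9000 each)
After Jan 2: 440 on hand, pool $1,853.55 (≈ $4.2126 each)
Jan 3, sell 84: 84/440 × $1,853.55 → $353.85
After Jan 7: 637 on hand, pool $2,567.50 (≈ $4.0306 each)
Jan 10, sell 64: 64/637 × $2,567.50 → $257.95
After Jan 11: 868 on hand, pool $2,663.55 (≈ $3.0686 each)
Total COGS = $353.85 + $257.95 = $611.80
Ending inventory (cost pool remaining) = $2,663.55

COGS = $611.80; ending inventory = $2,663.55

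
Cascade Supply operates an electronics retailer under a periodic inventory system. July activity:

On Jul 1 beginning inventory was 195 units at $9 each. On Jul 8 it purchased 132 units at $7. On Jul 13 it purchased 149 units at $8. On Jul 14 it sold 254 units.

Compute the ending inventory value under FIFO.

Ending inventory = $1,703

Jul 14, 254 sold [FIFO — oldest first]: 195 @ $9 + 59 @ $7 = $2,168
Ending inventory: 73 @ $7 + 149 @ $8 = $1,703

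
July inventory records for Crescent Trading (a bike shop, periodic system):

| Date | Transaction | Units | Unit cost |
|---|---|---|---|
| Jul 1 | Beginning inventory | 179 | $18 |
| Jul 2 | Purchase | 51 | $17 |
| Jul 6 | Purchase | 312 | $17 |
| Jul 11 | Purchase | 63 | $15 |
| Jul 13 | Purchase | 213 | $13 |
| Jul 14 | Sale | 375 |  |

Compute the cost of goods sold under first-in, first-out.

Jul 14, 375 sold [FIFO — oldest first]: 179 @ $18 + 51 @ $17 + 145 @ $17 = $6,554
Ending inventory: 167 @ $17 + 63 @ $15 + 213 @ $13 = $6,553
Check: goods available $13,107 = COGS $6,554 + ending $6,553

COGS = $6,554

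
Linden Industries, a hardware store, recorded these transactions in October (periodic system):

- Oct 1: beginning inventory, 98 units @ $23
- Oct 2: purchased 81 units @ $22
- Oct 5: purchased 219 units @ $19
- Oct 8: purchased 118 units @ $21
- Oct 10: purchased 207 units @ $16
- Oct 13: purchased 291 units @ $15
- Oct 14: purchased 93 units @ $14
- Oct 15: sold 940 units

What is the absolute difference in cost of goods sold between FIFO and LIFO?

$1,360

FIFO COGS: 98 @ $23 + 81 @ $22 + 219 @ $19 + 118 @ $21 + 207 @ $16 + 217 @ $15 = $17,242
LIFO COGS: 93 @ $14 + 291 @ $15 + 207 @ $16 + 118 @ $21 + 219 @ $19 + 12 @ $22 = $15,882
Difference = |$17,242 − $15,882| = $1,360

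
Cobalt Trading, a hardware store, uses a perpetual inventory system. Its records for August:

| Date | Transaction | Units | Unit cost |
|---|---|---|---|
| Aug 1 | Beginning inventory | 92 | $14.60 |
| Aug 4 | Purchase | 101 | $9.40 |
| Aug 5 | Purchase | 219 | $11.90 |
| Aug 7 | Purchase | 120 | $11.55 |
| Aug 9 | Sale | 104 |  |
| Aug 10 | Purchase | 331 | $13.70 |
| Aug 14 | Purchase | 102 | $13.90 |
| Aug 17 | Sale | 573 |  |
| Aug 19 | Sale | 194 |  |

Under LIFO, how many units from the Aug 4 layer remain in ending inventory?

2

Aug 9, 104 sold [LIFO — newest first]: 104 @ $11.55 = $1,201.20
Aug 17, 573 sold [LIFO — newest first]: 102 @ $13.90 + 331 @ $13.70 + 16 @ $11.55 + 124 @ $11.90 = $7,612.90
Aug 19, 194 sold [LIFO — newest first]: 95 @ $11.90 + 99 @ $9.40 = $2,061.10
Total COGS = $1,201.20 + $7,612.90 + $2,061.10 = $10,875.20
Ending inventory: 92 @ $14.60 + 2 @ $9.40 = $1,362.00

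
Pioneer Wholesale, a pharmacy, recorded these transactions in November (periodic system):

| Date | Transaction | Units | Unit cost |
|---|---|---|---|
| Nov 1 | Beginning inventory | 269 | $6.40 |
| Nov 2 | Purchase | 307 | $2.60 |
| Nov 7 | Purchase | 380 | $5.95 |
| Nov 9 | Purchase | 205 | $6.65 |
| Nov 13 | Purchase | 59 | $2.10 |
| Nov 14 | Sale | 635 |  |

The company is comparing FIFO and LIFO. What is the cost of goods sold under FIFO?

COGS = $2,870.85

FIFO COGS: 269 @ $6.40 + 307 @ $2.60 + 59 @ $5.95 = $2,870.85
LIFO COGS: 59 @ $2.10 + 205 @ $6.65 + 371 @ $5.95 = $3,694.60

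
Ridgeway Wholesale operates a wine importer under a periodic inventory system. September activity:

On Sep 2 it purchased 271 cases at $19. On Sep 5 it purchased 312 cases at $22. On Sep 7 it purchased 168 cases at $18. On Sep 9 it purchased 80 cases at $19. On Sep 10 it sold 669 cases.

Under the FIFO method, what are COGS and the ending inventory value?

COGS = $13,561; ending inventory = $2,996

Sep 10, 669 sold [FIFO — oldest first]: 271 @ $19 + 312 @ $22 + 86 @ $18 = $13,561
Ending inventory: 82 @ $18 + 80 @ $19 = $2,996
Check: goods available $16,557 = COGS $13,561 + ending $2,996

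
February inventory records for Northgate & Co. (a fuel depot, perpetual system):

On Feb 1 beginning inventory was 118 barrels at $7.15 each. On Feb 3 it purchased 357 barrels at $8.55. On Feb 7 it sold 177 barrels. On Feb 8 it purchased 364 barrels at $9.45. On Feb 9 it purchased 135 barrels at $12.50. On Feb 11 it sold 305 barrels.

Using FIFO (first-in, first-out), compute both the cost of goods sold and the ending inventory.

Feb 7, 177 sold [FIFO — oldest first]: 118 @ $7.15 + 59 @ $8.55 = $1,348.15
Feb 11, 305 sold [FIFO — oldest first]: 298 @ $8.55 + 7 @ $9.45 = $2,614.05
Total COGS = $1,348.15 + $2,614.05 = $3,962.20
Ending inventory: 357 @ $9.45 + 135 @ $12.50 = $5,061.15

COGS = $3,962.20; ending inventory = $5,061.15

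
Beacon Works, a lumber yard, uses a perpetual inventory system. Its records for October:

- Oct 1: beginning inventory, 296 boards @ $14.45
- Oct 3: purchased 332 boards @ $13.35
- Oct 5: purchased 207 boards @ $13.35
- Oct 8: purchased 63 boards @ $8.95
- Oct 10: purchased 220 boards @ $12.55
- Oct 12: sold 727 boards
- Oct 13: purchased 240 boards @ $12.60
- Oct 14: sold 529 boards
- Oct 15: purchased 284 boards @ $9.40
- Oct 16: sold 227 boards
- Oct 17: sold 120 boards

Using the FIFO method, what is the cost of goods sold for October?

Oct 12, 727 sold [FIFO — oldest first]: 296 @ $14.45 + 332 @ $13.35 + 99 @ $13.35 = $10,031.05
Oct 14, 529 sold [FIFO — oldest first]: 108 @ $13.35 + 63 @ $8.95 + 220 @ $12.55 + 138 @ $12.60 = $6,505.45
Oct 16, 227 sold [FIFO — oldest first]: 102 @ $12.60 + 125 @ $9.40 = $2,460.20
Oct 17, 120 sold [FIFO — oldest first]: 120 @ $9.40 = $1,128.00
Total COGS = $10,031.05 + $6,505.45 + $2,460.20 + $1,128.00 = $20,124.70
Ending inventory: 39 @ $9.40 = $366.60
Check: goods available $20,491.30 = COGS $20,124.70 + ending $366.60

COGS = $20,124.70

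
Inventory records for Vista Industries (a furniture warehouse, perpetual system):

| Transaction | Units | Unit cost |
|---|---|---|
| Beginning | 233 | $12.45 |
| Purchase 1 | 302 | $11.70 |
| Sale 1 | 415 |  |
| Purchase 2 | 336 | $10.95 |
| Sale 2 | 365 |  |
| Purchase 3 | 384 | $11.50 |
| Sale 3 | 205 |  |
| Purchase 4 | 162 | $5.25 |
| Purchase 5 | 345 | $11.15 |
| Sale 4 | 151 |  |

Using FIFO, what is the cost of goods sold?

COGS = $13,160.95

Sale 1 (415) [FIFO — oldest first]: 233 @ $12.45 + 182 @ $11.70 = $5,030.25
Sale 2 (365) [FIFO — oldest first]: 120 @ $11.70 + 245 @ $10.95 = $4,086.75
Sale 3 (205) [FIFO — oldest first]: 91 @ $10.95 + 114 @ $11.50 = $2,307.45
Sale 4 (151) [FIFO — oldest first]: 151 @ $11.50 = $1,736.50
Total COGS = $5,030.25 + $4,086.75 + $2,307.45 + $1,736.50 = $13,160.95
Ending inventory: 119 @ $11.50 + 162 @ $5.25 + 345 @ $11.15 = $6,065.75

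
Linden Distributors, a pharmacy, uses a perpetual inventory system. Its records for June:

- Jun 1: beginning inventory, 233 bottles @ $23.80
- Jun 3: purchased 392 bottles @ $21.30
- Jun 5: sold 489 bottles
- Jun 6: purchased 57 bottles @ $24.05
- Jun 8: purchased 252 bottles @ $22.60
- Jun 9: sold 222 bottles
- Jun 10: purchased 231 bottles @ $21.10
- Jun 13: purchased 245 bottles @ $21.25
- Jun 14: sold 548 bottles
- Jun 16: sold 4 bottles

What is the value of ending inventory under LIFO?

Jun 5, 489 sold [LIFO — newest first]: 392 @ $21.30 + 97 @ $23.80 = $10,658.20
Jun 9, 222 sold [LIFO — newest first]: 222 @ $22.60 = $5,017.20
Jun 14, 548 sold [LIFO — newest first]: 245 @ $21.25 + 231 @ $21.10 + 30 @ $22.60 + 42 @ $24.05 = $11,768.45
Jun 16, 4 sold [LIFO — newest first]: 4 @ $24.05 = $96.20
Total COGS = $10,658.20 + $5,017.20 + $11,768.45 + $96.20 = $27,540.05
Ending inventory: 136 @ $23.80 + 11 @ $24.05 = $3,501.35
Check: goods available $31,041.40 = COGS $27,540.05 + ending $3,501.35

Ending inventory = $3,501.35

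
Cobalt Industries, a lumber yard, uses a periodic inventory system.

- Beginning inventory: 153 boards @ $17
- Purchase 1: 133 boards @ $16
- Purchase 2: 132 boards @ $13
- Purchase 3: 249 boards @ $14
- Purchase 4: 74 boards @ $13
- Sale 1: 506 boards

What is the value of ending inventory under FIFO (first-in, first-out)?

Ending inventory = $3,216

Sale 1 (506) [FIFO — oldest first]: 153 @ $17 + 133 @ $16 + 132 @ $13 + 88 @ $14 = $7,677
Ending inventory: 161 @ $14 + 74 @ $13 = $3,216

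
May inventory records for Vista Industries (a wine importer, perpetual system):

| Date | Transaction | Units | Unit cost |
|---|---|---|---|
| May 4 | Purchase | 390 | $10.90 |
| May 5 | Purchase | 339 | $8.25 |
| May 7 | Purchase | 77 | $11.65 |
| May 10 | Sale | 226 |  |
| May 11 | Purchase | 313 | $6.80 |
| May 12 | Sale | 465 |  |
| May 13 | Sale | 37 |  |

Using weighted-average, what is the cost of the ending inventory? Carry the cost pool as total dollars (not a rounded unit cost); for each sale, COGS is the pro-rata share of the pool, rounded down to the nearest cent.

After May 4: 390 on hand, pool $4,251.00 (≈ $10.9000 each)
After May 5: 729 on hand, pool $7,047.75 (≈ $9.6677 each)
After May 7: 806 on hand, pool $7,944.80 (≈ $9.8571 each)
May 10, sell 226: 226/806 × $7,944.80 → $2,227.69
After May 11: 893 on hand, pool $7,845.51 (≈ $8.7856 each)
May 12, sell 465: 465/893 × $7,845.51 → $4,085.28
May 13, sell 37: 37/428 × $3,760.23 → $325.06
Total COGS = $2,227.69 + $4,085.28 + $325.06 = $6,638.03
Ending inventory (cost pool remaining) = $3,435.17

Ending inventory = $3,435.17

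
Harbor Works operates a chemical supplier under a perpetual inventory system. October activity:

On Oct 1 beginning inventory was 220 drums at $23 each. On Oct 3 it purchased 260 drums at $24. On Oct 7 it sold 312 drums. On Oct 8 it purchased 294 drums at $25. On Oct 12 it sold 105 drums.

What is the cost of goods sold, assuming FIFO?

COGS = $9,788

Oct 7, 312 sold [FIFO — oldest first]: 220 @ $23 + 92 @ $24 = $7,268
Oct 12, 105 sold [FIFO — oldest first]: 105 @ $24 = $2,520
Total COGS = $7,268 + $2,520 = $9,788
Ending inventory: 63 @ $24 + 294 @ $25 = $8,862
Check: goods available $18,650 = COGS $9,788 + ending $8,862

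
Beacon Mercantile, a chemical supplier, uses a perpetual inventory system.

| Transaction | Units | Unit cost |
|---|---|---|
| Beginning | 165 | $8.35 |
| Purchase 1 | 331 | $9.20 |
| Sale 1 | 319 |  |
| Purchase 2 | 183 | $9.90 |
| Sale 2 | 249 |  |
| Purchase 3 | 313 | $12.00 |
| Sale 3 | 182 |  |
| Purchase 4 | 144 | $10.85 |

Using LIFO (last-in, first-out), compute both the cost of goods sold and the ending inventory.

Sale 1 (319) [LIFO — newest first]: 319 @ $9.20 = $2,934.80
Sale 2 (249) [LIFO — newest first]: 183 @ $9.90 + 12 @ $9.20 + 54 @ $8.35 = $2,373.00
Sale 3 (182) [LIFO — newest first]: 182 @ $12.00 = $2,184.00
Total COGS = $2,934.80 + $2,373.00 + $2,184.00 = $7,491.80
Ending inventory: 111 @ $8.35 + 131 @ $12.00 + 144 @ $10.85 = $4,061.25
Check: goods available $11,553.05 = COGS $7,491.80 + ending $4,061.25

COGS = $7,491.80; ending inventory = $4,061.25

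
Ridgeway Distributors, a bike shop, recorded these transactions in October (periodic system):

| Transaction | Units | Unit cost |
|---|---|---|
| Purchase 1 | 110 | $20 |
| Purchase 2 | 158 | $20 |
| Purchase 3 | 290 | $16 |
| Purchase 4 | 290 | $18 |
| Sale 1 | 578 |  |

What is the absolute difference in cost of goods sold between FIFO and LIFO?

$532

FIFO COGS: 110 @ $20 + 158 @ $20 + 290 @ $16 + 20 @ $18 = $10,360
LIFO COGS: 290 @ $18 + 288 @ $16 = $9,828
Difference = |$10,360 − $9,828| = $532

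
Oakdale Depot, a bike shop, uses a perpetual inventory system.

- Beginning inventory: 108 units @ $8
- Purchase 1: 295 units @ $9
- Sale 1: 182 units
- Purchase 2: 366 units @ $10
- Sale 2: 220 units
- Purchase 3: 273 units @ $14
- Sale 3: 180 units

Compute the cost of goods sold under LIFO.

Sale 1 (182) [LIFO — newest first]: 182 @ $9 = $1,638
Sale 2 (220) [LIFO — newest first]: 220 @ $10 = $2,200
Sale 3 (180) [LIFO — newest first]: 180 @ $14 = $2,520
Total COGS = $1,638 + $2,200 + $2,520 = $6,358
Ending inventory: 108 @ $8 + 113 @ $9 + 146 @ $10 + 93 @ $14 = $4,643

COGS = $6,358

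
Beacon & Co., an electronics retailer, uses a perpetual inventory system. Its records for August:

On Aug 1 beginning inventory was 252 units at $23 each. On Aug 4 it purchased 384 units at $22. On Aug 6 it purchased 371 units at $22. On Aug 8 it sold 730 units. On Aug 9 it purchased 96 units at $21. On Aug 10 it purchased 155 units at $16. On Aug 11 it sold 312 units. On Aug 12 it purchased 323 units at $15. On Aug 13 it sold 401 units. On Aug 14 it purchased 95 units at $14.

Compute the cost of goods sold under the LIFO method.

Aug 8, 730 sold [LIFO — newest first]: 371 @ $22 + 359 @ $22 = $16,060
Aug 11, 312 sold [LIFO — newest first]: 155 @ $16 + 96 @ $21 + 25 @ $22 + 36 @ $23 = $5,874
Aug 13, 401 sold [LIFO — newest first]: 323 @ $15 + 78 @ $23 = $6,639
Total COGS = $16,060 + $5,874 + $6,639 = $28,573
Ending inventory: 138 @ $23 + 95 @ $14 = $4,504

COGS = $28,573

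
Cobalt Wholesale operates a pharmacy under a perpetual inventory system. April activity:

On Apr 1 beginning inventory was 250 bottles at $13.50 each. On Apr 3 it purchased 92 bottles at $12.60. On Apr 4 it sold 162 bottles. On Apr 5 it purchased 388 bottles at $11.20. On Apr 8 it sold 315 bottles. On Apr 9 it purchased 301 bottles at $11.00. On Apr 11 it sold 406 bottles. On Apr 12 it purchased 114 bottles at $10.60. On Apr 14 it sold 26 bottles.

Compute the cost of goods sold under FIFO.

COGS = $10,848.80

Apr 4, 162 sold [FIFO — oldest first]: 162 @ $13.50 = $2,187.00
Apr 8, 315 sold [FIFO — oldest first]: 88 @ $13.50 + 92 @ $12.60 + 135 @ $11.20 = $3,859.20
Apr 11, 406 sold [FIFO — oldest first]: 253 @ $11.20 + 153 @ $11.00 = $4,516.60
Apr 14, 26 sold [FIFO — oldest first]: 26 @ $11.00 = $286.00
Total COGS = $2,187.00 + $3,859.20 + $4,516.60 + $286.00 = $10,848.80
Ending inventory: 122 @ $11.00 + 114 @ $10.60 = $2,550.40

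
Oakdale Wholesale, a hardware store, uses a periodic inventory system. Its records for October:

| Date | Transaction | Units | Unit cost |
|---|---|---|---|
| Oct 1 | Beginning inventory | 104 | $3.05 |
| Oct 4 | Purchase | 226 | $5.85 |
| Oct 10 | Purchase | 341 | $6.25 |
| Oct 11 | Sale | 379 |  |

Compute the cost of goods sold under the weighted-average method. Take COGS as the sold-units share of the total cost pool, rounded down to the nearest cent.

COGS = $2,129.71

Oct 11, sell 379: 379/671 × $3,770.55 → $2,129.71
Ending inventory (cost pool remaining) = $1,640.84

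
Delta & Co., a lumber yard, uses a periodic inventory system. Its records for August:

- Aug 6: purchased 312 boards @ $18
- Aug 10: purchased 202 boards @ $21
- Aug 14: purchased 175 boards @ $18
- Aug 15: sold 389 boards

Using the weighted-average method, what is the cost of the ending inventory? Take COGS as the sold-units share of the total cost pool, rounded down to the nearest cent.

Aug 15, sell 389: 389/689 × $13,008.00 → $7,344.13
Ending inventory (cost pool remaining) = $5,663.87

Ending inventory = $5,663.87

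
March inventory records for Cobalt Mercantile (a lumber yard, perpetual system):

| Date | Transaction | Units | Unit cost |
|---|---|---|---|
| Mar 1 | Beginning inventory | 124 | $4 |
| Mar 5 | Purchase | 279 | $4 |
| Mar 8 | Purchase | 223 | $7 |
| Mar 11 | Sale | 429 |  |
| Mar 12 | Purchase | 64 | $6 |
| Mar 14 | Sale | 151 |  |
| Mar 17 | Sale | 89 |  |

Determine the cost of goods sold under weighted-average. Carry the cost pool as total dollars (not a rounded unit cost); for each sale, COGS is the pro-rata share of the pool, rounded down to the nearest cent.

After Mar 1: 124 on hand, pool $496.00 (≈ $4.0000 each)
After Mar 5: 403 on hand, pool $1,612.00 (≈ $4.0000 each)
After Mar 8: 626 on hand, pool $3,173.00 (≈ $5.0687 each)
Mar 11, sell 429: 429/626 × $3,173.00 → $2,174.46
After Mar 12: 261 on hand, pool $1,382.54 (≈ $5.2971 each)
Mar 14, sell 151: 151/261 × $1,382.54 → $799.86
Mar 17, sell 89: 89/110 × $582.68 → $471.44
Total COGS = $2,174.46 + $799.86 + $471.44 = $3,445.76
Ending inventory (cost pool remaining) = $111.24

COGS = $3,445.76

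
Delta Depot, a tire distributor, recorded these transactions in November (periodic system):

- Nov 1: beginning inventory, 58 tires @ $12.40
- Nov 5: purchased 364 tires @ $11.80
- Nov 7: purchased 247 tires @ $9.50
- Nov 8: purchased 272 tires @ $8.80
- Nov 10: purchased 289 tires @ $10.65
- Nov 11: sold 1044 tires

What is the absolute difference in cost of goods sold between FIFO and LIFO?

FIFO COGS: 58 @ $12.40 + 364 @ $11.80 + 247 @ $9.50 + 272 @ $8.80 + 103 @ $10.65 = $10,851.45
LIFO COGS: 289 @ $10.65 + 272 @ $8.80 + 247 @ $9.50 + 236 @ $11.80 = $10,602.75
Difference = |$10,851.45 − $10,602.75| = $248.70

$248.70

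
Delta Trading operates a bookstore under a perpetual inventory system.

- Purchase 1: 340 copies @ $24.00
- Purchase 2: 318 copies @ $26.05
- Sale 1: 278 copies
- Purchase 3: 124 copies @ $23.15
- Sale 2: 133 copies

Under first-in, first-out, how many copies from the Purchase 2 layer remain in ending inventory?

247

Sale 1 (278) [FIFO — oldest first]: 278 @ $24.00 = $6,672.00
Sale 2 (133) [FIFO — oldest first]: 62 @ $24.00 + 71 @ $26.05 = $3,337.55
Total COGS = $6,672.00 + $3,337.55 = $10,009.55
Ending inventory: 247 @ $26.05 + 124 @ $23.15 = $9,304.95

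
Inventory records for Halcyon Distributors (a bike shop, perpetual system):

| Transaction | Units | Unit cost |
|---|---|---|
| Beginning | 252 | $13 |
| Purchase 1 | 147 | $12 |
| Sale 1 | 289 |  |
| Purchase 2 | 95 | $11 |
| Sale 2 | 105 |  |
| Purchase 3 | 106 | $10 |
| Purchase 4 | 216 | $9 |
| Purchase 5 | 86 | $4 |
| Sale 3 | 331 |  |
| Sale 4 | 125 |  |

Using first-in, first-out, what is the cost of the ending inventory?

Ending inventory = $208

Sale 1 (289) [FIFO — oldest first]: 252 @ $13 + 37 @ $12 = $3,720
Sale 2 (105) [FIFO — oldest first]: 105 @ $12 = $1,260
Sale 3 (331) [FIFO — oldest first]: 5 @ $12 + 95 @ $11 + 106 @ $10 + 125 @ $9 = $3,290
Sale 4 (125) [FIFO — oldest first]: 91 @ $9 + 34 @ $4 = $955
Total COGS = $3,720 + $1,260 + $3,290 + $955 = $9,225
Ending inventory: 52 @ $4 = $208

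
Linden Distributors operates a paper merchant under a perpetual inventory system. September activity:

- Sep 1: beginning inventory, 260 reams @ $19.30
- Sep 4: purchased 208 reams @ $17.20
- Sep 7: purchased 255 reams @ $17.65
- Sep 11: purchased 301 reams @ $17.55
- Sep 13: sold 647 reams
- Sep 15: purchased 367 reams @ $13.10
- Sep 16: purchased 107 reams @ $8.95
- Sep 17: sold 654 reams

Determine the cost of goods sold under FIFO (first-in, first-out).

COGS = $22,007.60

Sep 13, 647 sold [FIFO — oldest first]: 260 @ $19.30 + 208 @ $17.20 + 179 @ $17.65 = $11,754.95
Sep 17, 654 sold [FIFO — oldest first]: 76 @ $17.65 + 301 @ $17.55 + 277 @ $13.10 = $10,252.65
Total COGS = $11,754.95 + $10,252.65 = $22,007.60
Ending inventory: 90 @ $13.10 + 107 @ $8.95 = $2,136.65
Check: goods available $24,144.25 = COGS $22,007.60 + ending $2,136.65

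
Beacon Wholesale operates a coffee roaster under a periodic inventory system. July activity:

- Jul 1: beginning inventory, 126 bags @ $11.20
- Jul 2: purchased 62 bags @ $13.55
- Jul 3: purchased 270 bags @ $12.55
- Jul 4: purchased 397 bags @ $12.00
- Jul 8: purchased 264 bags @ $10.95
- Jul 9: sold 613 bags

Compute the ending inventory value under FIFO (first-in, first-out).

Jul 9, 613 sold [FIFO — oldest first]: 126 @ $11.20 + 62 @ $13.55 + 270 @ $12.55 + 155 @ $12.00 = $7,499.80
Ending inventory: 242 @ $12.00 + 264 @ $10.95 = $5,794.80
Check: goods available $13,294.60 = COGS $7,499.80 + ending $5,794.80

Ending inventory = $5,794.80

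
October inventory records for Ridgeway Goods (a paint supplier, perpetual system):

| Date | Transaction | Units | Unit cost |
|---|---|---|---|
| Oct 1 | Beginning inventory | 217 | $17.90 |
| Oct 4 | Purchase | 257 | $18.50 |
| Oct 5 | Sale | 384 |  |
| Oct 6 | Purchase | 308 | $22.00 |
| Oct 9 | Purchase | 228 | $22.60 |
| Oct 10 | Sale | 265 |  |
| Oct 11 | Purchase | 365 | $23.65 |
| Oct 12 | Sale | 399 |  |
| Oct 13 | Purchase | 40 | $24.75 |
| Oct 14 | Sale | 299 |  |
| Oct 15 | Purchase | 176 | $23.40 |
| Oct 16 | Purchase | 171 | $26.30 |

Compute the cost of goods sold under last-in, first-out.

COGS = $28,972.65

Oct 5, 384 sold [LIFO — newest first]: 257 @ $18.50 + 127 @ $17.90 = $7,027.80
Oct 10, 265 sold [LIFO — newest first]: 228 @ $22.60 + 37 @ $22.00 = $5,966.80
Oct 12, 399 sold [LIFO — newest first]: 365 @ $23.65 + 34 @ $22.00 = $9,380.25
Oct 14, 299 sold [LIFO — newest first]: 40 @ $24.75 + 237 @ $22.00 + 22 @ $17.90 = $6,597.80
Total COGS = $7,027.80 + $5,966.80 + $9,380.25 + $6,597.80 = $28,972.65
Ending inventory: 68 @ $17.90 + 176 @ $23.40 + 171 @ $26.30 = $9,832.90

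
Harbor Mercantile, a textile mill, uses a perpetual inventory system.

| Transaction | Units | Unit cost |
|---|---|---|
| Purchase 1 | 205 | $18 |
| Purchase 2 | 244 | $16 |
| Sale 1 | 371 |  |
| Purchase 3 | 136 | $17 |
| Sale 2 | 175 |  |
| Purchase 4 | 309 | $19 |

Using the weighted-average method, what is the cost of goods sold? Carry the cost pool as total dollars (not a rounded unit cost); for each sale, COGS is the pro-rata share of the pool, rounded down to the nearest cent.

COGS = $9,244.23

After Purchase 1: 205 on hand, pool $3,690.00 (≈ $18.0000 each)
After Purchase 2: 449 on hand, pool $7,594.00 (≈ $16.9131 each)
Sale 1, sell 371: 371/449 × $7,594.00 → $6,274.77
After Purchase 3: 214 on hand, pool $3,631.23 (≈ $16.9684 each)
Sale 2, sell 175: 175/214 × $3,631.23 → $2,969.46
After Purchase 4: 348 on hand, pool $6,532.77 (≈ $18.7723 each)
Total COGS = $6,274.77 + $2,969.46 = $9,244.23
Ending inventory (cost pool remaining) = $6,532.77
Check: goods available $15,777.00 = COGS $9,244.23 + ending $6,532.77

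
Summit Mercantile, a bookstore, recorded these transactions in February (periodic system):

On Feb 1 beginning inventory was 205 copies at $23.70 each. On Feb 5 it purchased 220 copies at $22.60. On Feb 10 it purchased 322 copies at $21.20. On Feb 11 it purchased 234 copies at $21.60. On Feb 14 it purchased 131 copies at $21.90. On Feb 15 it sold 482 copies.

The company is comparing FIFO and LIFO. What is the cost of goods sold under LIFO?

COGS = $10,403.70

FIFO COGS: 205 @ $23.70 + 220 @ $22.60 + 57 @ $21.20 = $11,038.90
LIFO COGS: 131 @ $21.90 + 234 @ $21.60 + 117 @ $21.20 = $10,403.70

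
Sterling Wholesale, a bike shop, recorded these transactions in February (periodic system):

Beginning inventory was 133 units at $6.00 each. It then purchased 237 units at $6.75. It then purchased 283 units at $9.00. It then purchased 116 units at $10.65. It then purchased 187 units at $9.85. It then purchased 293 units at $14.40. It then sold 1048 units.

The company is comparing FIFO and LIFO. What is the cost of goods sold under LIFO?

FIFO COGS: 133 @ $6.00 + 237 @ $6.75 + 283 @ $9.00 + 116 @ $10.65 + 187 @ $9.85 + 92 @ $14.40 = $9,346.90
LIFO COGS: 293 @ $14.40 + 187 @ $9.85 + 116 @ $10.65 + 283 @ $9.00 + 169 @ $6.75 = $10,984.30

COGS = $10,984.30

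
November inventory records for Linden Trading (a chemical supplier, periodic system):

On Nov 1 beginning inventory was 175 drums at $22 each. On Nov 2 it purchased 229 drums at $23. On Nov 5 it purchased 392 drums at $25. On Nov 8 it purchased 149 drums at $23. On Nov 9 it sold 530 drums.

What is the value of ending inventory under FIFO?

Nov 9, 530 sold [FIFO — oldest first]: 175 @ $22 + 229 @ $23 + 126 @ $25 = $12,267
Ending inventory: 266 @ $25 + 149 @ $23 = $10,077
Check: goods available $22,344 = COGS $12,267 + ending $10,077

Ending inventory = $10,077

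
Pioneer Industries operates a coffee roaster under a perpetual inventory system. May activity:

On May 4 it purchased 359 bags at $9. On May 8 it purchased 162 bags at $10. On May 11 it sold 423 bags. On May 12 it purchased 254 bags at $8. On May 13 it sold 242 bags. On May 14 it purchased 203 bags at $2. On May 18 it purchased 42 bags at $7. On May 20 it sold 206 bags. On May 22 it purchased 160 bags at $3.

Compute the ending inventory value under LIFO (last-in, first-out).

May 11, 423 sold [LIFO — newest first]: 162 @ $10 + 261 @ $9 = $3,969
May 13, 242 sold [LIFO — newest first]: 242 @ $8 = $1,936
May 20, 206 sold [LIFO — newest first]: 42 @ $7 + 164 @ $2 = $622
Total COGS = $3,969 + $1,936 + $622 = $6,527
Ending inventory: 98 @ $9 + 12 @ $8 + 39 @ $2 + 160 @ $3 = $1,536

Ending inventory = $1,536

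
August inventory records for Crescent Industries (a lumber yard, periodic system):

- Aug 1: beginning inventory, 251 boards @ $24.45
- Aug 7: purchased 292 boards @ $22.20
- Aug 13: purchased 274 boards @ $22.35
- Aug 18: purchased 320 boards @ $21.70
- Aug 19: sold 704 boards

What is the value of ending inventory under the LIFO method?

Ending inventory = $10,177.35

Aug 19, 704 sold [LIFO — newest first]: 320 @ $21.70 + 274 @ $22.35 + 110 @ $22.20 = $15,509.90
Ending inventory: 251 @ $24.45 + 182 @ $22.20 = $10,177.35
Check: goods available $25,687.25 = COGS $15,509.90 + ending $10,177.35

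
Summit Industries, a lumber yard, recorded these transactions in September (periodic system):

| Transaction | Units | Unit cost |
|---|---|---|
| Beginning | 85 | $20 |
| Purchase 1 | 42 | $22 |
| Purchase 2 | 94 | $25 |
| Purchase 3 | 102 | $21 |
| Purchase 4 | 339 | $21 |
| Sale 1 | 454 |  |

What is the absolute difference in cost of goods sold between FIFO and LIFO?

$281

FIFO COGS: 85 @ $20 + 42 @ $22 + 94 @ $25 + 102 @ $21 + 131 @ $21 = $9,867
LIFO COGS: 339 @ $21 + 102 @ $21 + 13 @ $25 = $9,586
Difference = |$9,867 − $9,586| = $281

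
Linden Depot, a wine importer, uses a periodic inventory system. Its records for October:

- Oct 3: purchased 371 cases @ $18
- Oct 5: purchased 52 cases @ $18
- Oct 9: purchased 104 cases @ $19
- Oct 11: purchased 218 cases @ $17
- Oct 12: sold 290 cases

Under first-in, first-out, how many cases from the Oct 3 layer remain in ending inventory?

Oct 12, 290 sold [FIFO — oldest first]: 290 @ $18 = $5,220
Ending inventory: 81 @ $18 + 52 @ $18 + 104 @ $19 + 218 @ $17 = $8,076

81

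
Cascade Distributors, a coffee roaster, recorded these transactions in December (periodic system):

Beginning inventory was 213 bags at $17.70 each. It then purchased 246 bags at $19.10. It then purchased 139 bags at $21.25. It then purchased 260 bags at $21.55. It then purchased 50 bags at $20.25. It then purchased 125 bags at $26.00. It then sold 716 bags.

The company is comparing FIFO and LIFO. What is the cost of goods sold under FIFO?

COGS = $13,965.35

FIFO COGS: 213 @ $17.70 + 246 @ $19.10 + 139 @ $21.25 + 118 @ $21.55 = $13,965.35
LIFO COGS: 125 @ $26.00 + 50 @ $20.25 + 260 @ $21.55 + 139 @ $21.25 + 142 @ $19.10 = $15,531.45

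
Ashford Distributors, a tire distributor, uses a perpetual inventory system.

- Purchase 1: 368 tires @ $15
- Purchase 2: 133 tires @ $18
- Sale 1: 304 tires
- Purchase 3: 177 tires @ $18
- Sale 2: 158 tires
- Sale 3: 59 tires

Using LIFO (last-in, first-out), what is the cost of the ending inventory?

Sale 1 (304) [LIFO — newest first]: 133 @ $18 + 171 @ $15 = $4,959
Sale 2 (158) [LIFO — newest first]: 158 @ $18 = $2,844
Sale 3 (59) [LIFO — newest first]: 19 @ $18 + 40 @ $15 = $942
Total COGS = $4,959 + $2,844 + $942 = $8,745
Ending inventory: 157 @ $15 = $2,355

Ending inventory = $2,355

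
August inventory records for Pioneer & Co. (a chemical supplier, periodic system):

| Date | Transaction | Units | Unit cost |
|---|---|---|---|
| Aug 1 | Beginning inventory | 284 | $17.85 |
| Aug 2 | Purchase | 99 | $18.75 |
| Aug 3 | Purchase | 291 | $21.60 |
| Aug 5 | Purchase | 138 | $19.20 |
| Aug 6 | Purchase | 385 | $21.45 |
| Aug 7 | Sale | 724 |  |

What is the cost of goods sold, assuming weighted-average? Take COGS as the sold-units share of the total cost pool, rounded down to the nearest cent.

Aug 7, sell 724: 724/1197 × $24,119.10 → $14,588.32
Ending inventory (cost pool remaining) = $9,530.78
Check: goods available $24,119.10 = COGS $14,588.32 + ending $9,530.78

COGS = $14,588.32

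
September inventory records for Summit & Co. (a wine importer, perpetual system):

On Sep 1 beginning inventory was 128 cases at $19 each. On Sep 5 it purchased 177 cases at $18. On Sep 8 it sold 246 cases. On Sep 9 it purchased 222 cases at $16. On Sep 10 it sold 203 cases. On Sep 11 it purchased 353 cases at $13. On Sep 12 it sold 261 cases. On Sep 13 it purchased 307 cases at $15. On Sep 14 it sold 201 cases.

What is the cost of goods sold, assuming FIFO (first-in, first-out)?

Sep 8, 246 sold [FIFO — oldest first]: 128 @ $19 + 118 @ $18 = $4,556
Sep 10, 203 sold [FIFO — oldest first]: 59 @ $18 + 144 @ $16 = $3,366
Sep 12, 261 sold [FIFO — oldest first]: 78 @ $16 + 183 @ $13 = $3,627
Sep 14, 201 sold [FIFO — oldest first]: 170 @ $13 + 31 @ $15 = $2,675
Total COGS = $4,556 + $3,366 + $3,627 + $2,675 = $14,224
Ending inventory: 276 @ $15 = $4,140

COGS = $14,224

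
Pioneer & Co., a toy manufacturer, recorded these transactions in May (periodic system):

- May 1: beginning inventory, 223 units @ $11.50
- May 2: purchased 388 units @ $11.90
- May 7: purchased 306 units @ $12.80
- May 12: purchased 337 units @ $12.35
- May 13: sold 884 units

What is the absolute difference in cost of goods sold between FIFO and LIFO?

$270.55

FIFO COGS: 223 @ $11.50 + 388 @ $11.90 + 273 @ $12.80 = $10,676.10
LIFO COGS: 337 @ $12.35 + 306 @ $12.80 + 241 @ $11.90 = $10,946.65
Difference = |$10,676.10 − $10,946.65| = $270.55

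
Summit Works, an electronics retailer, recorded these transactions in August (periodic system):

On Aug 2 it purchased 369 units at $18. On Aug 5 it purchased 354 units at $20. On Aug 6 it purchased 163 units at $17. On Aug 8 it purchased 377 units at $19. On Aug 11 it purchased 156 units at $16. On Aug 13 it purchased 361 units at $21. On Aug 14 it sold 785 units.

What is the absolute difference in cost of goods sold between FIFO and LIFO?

FIFO COGS: 369 @ $18 + 354 @ $20 + 62 @ $17 = $14,776
LIFO COGS: 361 @ $21 + 156 @ $16 + 268 @ $19 = $15,169
Difference = |$14,776 − $15,169| = $393

$393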